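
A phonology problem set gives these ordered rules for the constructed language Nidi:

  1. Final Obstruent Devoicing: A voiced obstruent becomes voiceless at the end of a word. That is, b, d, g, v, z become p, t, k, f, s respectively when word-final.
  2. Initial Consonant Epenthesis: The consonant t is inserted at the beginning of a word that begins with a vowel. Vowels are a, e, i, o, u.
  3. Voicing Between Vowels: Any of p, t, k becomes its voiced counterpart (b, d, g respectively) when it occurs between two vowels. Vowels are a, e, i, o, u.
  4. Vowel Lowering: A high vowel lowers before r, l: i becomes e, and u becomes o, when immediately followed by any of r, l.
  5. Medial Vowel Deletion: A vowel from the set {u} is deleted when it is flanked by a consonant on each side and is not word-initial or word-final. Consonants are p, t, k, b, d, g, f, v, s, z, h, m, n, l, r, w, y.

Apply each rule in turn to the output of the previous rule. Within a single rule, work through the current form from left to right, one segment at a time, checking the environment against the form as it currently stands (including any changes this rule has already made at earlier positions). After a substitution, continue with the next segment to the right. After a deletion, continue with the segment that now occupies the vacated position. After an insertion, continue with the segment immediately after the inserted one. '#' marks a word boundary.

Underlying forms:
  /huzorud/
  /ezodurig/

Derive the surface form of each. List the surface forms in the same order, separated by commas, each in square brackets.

/huzorud/:
  1 Final Obstruent Devoicing: [huzorud] → [huzorut]
  2 Initial Consonant Epenthesis: no change — [huzorut]
  3 Voicing Between Vowels: no change — [huzorut]
  4 Vowel Lowering: no change — [huzorut]
  5 Medial Vowel Deletion: [huzorut] → [hzort]
/ezodurig/:
  1 Final Obstruent Devoicing: [ezodurig] → [ezodurik]
  2 Initial Consonant Epenthesis: [ezodurik] → [tezodurik]
  3 Voicing Between Vowels: no change — [tezodurik]
  4 Vowel Lowering: [tezodurik] → [tezodorik]
  5 Medial Vowel Deletion: no change — [tezodorik]

[hzort], [tezodorik]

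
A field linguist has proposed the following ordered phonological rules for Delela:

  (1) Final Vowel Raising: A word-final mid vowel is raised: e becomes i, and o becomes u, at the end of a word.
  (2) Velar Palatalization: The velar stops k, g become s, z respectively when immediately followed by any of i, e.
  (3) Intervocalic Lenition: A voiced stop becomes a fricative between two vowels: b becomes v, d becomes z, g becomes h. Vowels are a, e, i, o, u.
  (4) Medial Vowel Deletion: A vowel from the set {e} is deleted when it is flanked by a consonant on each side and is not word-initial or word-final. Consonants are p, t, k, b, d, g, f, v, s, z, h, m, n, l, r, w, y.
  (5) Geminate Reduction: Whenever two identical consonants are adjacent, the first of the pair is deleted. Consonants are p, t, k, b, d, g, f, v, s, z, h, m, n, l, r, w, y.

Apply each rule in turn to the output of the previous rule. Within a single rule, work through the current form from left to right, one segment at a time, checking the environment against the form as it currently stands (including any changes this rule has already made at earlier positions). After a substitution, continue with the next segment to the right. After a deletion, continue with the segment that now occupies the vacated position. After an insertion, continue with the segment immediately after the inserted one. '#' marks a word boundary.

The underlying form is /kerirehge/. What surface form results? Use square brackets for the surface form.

[srirhzi]

(1) Final Vowel Raising: [kerirehge] → [kerirehgi]
(2) Velar Palatalization: [kerirehgi] → [serirehzi]
(3) Intervocalic Lenition: no change — [serirehzi]
(4) Medial Vowel Deletion: [serirehzi] → [srirhzi]
(5) Geminate Reduction: no change — [srirhzi]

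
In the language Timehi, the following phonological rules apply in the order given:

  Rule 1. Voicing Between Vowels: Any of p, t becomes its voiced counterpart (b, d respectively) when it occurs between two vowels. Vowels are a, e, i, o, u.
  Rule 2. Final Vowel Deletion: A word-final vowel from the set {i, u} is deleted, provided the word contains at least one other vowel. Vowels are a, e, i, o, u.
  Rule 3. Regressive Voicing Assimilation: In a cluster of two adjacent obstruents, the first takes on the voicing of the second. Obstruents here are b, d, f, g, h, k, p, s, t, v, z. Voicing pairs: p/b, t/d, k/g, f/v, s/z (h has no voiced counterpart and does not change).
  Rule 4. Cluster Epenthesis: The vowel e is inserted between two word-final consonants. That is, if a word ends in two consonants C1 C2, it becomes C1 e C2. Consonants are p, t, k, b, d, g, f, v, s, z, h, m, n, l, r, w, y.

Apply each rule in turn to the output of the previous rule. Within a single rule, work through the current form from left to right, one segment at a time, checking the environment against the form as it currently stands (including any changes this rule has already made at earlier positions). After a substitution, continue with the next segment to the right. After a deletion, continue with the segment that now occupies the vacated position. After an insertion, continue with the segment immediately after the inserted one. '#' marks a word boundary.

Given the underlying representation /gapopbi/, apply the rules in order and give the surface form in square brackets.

Rule 1 Voicing Between Vowels: [gapopbi] → [gabopbi]
Rule 2 Final Vowel Deletion: [gabopbi] → [gabopb]
Rule 3 Regressive Voicing Assimilation: [gabopb] → [gabobb]
Rule 4 Cluster Epenthesis: [gabobb] → [gabobeb]

[gabobeb]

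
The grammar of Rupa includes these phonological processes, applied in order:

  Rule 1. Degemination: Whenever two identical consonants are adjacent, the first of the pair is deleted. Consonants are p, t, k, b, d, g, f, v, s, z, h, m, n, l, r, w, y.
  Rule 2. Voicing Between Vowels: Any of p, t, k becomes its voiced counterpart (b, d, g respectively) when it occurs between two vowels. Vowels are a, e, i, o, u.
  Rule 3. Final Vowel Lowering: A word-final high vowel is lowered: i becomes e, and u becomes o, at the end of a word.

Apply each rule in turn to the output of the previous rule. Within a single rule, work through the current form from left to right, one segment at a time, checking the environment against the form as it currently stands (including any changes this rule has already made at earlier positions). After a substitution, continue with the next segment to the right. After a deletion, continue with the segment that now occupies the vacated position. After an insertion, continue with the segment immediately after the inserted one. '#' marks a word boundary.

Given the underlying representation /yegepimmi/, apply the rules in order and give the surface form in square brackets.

Rule 1 Degemination: [yegepimmi] → [yegepimi]
Rule 2 Voicing Between Vowels: [yegepimi] → [yegebimi]
Rule 3 Final Vowel Lowering: [yegebimi] → [yegebime]

[yegebime]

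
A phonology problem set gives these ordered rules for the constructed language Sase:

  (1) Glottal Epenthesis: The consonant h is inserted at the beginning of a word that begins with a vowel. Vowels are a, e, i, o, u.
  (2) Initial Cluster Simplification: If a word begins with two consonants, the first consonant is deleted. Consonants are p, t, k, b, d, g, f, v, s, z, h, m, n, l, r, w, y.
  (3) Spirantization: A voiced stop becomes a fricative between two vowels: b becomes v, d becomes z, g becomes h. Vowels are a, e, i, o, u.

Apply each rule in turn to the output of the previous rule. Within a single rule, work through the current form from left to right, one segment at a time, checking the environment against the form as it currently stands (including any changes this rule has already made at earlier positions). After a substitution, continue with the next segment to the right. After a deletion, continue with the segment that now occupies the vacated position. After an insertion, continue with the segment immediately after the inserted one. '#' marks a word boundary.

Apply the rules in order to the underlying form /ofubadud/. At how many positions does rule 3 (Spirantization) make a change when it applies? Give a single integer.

2

(1) Glottal Epenthesis: [ofubadud] → [hofubadud]
(2) Initial Cluster Simplification: no change — [hofubadud]
(3) Spirantization: [hofubadud] → [hofuvazud]
Rule 3 changed 2 position(s).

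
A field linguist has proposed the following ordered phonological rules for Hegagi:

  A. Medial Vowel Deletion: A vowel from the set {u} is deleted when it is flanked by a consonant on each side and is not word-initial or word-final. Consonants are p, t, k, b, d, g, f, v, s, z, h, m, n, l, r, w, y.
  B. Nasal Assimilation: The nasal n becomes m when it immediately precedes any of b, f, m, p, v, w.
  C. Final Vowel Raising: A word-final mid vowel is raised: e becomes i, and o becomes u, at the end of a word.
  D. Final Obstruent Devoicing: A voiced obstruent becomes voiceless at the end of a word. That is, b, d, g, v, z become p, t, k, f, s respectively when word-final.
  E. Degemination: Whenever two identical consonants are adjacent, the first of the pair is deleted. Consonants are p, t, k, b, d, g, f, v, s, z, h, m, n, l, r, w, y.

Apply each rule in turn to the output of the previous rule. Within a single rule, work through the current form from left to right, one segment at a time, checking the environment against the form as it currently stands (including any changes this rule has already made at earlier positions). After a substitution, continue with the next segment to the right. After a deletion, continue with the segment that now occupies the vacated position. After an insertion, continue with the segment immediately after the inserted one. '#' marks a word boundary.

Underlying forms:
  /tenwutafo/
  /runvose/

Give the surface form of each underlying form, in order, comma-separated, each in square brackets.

[temwtafu], [rmvosi]

/tenwutafo/:
  A Medial Vowel Deletion: [tenwutafo] → [tenwtafo]
  B Nasal Assimilation: [tenwtafo] → [temwtafo]
  C Final Vowel Raising: [temwtafo] → [temwtafu]
  D Final Obstruent Devoicing: no change — [temwtafu]
  E Degemination: no change — [temwtafu]
/runvose/:
  A Medial Vowel Deletion: [runvose] → [rnvose]
  B Nasal Assimilation: [rnvose] → [rmvose]
  C Final Vowel Raising: [rmvose] → [rmvosi]
  D Final Obstruent Devoicing: no change — [rmvosi]
  E Degemination: no change — [rmvosi]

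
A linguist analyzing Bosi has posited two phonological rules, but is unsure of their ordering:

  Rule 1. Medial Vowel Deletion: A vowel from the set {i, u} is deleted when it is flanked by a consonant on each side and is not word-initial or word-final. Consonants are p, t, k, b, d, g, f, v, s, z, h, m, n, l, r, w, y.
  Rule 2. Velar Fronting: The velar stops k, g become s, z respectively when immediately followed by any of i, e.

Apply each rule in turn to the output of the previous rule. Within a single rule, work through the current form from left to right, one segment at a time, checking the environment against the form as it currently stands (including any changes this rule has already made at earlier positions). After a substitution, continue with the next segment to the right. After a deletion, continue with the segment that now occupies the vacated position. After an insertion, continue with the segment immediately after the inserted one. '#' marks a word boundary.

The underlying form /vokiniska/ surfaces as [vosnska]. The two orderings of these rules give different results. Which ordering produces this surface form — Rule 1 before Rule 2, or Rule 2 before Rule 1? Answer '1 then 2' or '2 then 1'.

Order 1 then 2:
  1 Medial Vowel Deletion: [vokiniska] → [voknska]
  2 Velar Fronting: no change — [voknska]
  result: [voknska]
Order 2 then 1:
  2 Velar Fronting: [vokiniska] → [vosiniska]
  1 Medial Vowel Deletion: [vosiniska] → [vosnska]
  result: [vosnska]

2 then 1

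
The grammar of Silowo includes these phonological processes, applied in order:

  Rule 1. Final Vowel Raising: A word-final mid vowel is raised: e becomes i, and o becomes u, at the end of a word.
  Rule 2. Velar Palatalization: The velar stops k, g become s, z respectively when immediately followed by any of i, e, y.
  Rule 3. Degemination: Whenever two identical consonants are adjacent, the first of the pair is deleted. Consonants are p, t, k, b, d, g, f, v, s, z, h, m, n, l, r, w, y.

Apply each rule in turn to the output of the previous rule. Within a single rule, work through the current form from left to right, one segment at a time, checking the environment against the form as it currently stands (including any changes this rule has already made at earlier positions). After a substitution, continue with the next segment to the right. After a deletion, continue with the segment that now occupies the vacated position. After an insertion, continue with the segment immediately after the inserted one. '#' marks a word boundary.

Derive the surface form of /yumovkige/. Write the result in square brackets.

[yumovsizi]

Rule 1 Final Vowel Raising: [yumovkige] → [yumovkigi]
Rule 2 Velar Palatalization: [yumovkigi] → [yumovsizi]
Rule 3 Degemination: no change — [yumovsizi]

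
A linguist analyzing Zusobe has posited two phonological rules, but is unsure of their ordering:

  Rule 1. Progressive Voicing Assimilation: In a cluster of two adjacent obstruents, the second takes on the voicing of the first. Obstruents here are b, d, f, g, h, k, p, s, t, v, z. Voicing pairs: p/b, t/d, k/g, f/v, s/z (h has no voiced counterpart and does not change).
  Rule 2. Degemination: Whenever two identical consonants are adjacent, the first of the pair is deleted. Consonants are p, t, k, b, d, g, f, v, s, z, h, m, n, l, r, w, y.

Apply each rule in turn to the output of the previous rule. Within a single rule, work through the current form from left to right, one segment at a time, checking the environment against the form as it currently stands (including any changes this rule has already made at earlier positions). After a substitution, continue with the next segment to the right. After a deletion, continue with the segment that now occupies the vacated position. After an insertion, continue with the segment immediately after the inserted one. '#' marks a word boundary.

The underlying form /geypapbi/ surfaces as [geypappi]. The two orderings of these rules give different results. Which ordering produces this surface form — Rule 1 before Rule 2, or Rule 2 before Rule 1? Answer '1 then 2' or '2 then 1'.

2 then 1

Order 1 then 2:
  1 Progressive Voicing Assimilation: [geypapbi] → [geypappi]
  2 Degemination: [geypappi] → [geypapi]
  result: [geypapi]
Order 2 then 1:
  2 Degemination: no change — [geypapbi]
  1 Progressive Voicing Assimilation: [geypapbi] → [geypappi]
  result: [geypappi]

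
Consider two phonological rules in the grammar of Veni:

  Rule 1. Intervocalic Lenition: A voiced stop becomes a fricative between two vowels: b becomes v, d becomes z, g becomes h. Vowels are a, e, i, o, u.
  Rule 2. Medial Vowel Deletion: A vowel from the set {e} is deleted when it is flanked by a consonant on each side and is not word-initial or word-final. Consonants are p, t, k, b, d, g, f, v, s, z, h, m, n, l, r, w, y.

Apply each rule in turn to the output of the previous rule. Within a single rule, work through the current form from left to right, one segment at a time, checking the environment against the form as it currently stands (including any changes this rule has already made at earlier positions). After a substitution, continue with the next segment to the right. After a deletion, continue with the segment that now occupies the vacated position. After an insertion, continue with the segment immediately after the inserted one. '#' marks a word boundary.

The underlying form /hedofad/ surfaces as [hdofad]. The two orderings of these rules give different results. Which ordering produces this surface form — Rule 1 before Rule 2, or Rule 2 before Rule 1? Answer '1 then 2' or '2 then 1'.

Order 1 then 2:
  1 Intervocalic Lenition: [hedofad] → [hezofad]
  2 Medial Vowel Deletion: [hezofad] → [hzofad]
  result: [hzofad]
Order 2 then 1:
  2 Medial Vowel Deletion: [hedofad] → [hdofad]
  1 Intervocalic Lenition: no change — [hdofad]
  result: [hdofad]

2 then 1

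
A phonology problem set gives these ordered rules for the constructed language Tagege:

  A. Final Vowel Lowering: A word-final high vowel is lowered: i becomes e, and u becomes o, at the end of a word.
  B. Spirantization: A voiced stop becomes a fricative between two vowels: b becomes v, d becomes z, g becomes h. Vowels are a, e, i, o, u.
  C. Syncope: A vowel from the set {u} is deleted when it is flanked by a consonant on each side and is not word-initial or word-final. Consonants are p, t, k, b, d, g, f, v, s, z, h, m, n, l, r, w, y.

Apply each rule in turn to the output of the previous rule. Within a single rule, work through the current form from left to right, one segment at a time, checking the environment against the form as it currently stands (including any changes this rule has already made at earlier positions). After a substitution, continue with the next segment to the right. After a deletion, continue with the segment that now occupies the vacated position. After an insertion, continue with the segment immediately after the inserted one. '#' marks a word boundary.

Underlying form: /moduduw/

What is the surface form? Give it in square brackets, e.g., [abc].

A Final Vowel Lowering: no change — [moduduw]
B Spirantization: [moduduw] → [mozuzuw]
C Syncope: [mozuzuw] → [mozzw]

[mozzw]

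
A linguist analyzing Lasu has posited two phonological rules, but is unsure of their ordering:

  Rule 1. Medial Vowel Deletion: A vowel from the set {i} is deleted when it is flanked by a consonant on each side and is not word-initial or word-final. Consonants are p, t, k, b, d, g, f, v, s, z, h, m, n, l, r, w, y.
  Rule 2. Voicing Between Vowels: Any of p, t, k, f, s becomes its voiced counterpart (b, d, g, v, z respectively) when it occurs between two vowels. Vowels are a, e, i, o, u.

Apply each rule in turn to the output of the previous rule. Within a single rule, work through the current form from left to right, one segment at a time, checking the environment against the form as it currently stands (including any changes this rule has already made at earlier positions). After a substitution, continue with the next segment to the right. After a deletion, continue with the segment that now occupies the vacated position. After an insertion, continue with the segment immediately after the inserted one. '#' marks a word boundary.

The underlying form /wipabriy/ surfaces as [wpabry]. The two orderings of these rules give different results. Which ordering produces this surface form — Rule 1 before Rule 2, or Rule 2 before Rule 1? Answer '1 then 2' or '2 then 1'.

Order 1 then 2:
  1 Medial Vowel Deletion: [wipabriy] → [wpabry]
  2 Voicing Between Vowels: no change — [wpabry]
  result: [wpabry]
Order 2 then 1:
  2 Voicing Between Vowels: [wipabriy] → [wibabriy]
  1 Medial Vowel Deletion: [wibabriy] → [wbabry]
  result: [wbabry]

1 then 2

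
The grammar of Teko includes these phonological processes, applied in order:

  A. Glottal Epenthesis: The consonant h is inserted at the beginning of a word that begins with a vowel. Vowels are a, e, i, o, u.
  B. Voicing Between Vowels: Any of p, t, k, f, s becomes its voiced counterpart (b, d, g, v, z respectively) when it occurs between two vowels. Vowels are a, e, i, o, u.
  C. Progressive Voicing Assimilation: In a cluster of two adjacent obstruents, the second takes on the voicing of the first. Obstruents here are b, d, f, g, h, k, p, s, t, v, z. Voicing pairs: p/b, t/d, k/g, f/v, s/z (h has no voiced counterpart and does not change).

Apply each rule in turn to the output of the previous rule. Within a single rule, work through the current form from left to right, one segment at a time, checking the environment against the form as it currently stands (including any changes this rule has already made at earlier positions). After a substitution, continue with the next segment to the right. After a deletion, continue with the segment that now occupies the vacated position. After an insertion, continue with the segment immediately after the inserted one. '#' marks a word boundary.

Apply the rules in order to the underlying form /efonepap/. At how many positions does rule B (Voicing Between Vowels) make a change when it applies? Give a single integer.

2

A Glottal Epenthesis: [efonepap] → [hefonepap]
B Voicing Between Vowels: [hefonepap] → [hevonebap]
C Progressive Voicing Assimilation: no change — [hevonebap]
Rule B changed 2 position(s).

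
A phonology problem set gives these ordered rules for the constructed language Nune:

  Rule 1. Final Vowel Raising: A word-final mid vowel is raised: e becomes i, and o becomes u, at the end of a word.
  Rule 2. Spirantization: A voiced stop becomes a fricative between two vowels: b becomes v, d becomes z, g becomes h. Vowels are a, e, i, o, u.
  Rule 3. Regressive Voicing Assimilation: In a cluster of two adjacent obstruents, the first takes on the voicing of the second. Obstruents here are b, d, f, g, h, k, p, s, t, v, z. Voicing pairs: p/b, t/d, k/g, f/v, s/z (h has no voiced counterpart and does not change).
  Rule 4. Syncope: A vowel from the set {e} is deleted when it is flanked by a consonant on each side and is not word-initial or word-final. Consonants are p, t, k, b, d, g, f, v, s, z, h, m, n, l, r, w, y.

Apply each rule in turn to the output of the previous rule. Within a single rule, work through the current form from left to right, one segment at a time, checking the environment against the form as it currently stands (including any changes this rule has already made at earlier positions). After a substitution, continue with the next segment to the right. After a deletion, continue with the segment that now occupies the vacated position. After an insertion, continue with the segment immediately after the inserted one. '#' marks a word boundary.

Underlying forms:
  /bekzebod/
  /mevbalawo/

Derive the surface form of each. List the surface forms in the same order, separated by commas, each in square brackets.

/bekzebod/:
  Rule 1 Final Vowel Raising: no change — [bekzebod]
  Rule 2 Spirantization: [bekzebod] → [bekzevod]
  Rule 3 Regressive Voicing Assimilation: [bekzevod] → [begzevod]
  Rule 4 Syncope: [begzevod] → [bgzvod]
/mevbalawo/:
  Rule 1 Final Vowel Raising: [mevbalawo] → [mevbalawu]
  Rule 2 Spirantization: no change — [mevbalawu]
  Rule 3 Regressive Voicing Assimilation: no change — [mevbalawu]
  Rule 4 Syncope: [mevbalawu] → [mvbalawu]

[bgzvod], [mvbalawu]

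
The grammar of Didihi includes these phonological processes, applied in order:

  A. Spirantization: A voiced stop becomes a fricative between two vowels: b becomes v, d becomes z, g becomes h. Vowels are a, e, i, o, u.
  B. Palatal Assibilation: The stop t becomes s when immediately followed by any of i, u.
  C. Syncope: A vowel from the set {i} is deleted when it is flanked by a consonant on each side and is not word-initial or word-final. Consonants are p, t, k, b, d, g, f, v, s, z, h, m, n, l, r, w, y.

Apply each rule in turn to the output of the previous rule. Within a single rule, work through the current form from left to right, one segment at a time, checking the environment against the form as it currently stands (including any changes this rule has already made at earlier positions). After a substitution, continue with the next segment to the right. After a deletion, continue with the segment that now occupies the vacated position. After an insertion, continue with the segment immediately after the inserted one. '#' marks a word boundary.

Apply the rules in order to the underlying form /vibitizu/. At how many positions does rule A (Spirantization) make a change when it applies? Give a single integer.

A Spirantization: [vibitizu] → [vivitizu]
B Palatal Assibilation: [vivitizu] → [vivisizu]
C Syncope: [vivisizu] → [vvszu]
Rule A changed 1 position(s).

1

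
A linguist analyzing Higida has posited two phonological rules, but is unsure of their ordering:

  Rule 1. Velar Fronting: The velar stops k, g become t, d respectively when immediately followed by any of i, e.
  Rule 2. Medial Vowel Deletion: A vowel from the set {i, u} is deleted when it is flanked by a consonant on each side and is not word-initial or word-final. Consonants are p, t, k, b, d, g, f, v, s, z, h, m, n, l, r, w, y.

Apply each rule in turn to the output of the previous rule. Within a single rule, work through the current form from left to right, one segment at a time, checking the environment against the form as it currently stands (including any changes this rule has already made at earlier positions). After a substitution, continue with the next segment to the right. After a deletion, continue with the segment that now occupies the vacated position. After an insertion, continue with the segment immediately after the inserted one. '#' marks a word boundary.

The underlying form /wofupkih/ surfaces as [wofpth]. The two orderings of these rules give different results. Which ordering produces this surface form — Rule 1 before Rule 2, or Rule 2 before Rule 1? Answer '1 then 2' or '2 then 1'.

1 then 2

Order 1 then 2:
  1 Velar Fronting: [wofupkih] → [wofuptih]
  2 Medial Vowel Deletion: [wofuptih] → [wofpth]
  result: [wofpth]
Order 2 then 1:
  2 Medial Vowel Deletion: [wofupkih] → [wofpkh]
  1 Velar Fronting: no change — [wofpkh]
  result: [wofpkh]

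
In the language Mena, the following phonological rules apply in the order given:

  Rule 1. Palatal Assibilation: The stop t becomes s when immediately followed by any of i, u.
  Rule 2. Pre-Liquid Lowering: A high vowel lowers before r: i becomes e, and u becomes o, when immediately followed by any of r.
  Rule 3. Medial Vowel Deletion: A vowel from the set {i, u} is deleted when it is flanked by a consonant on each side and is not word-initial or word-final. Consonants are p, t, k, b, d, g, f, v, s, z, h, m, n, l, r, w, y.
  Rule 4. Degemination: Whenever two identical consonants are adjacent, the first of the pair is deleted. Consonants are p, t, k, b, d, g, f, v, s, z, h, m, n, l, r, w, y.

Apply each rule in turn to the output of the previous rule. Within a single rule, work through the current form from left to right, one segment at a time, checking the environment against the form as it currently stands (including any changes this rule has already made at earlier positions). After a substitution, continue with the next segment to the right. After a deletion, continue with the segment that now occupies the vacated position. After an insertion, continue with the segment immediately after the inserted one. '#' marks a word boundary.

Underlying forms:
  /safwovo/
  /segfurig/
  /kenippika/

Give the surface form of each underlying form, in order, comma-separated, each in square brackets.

/safwovo/:
  Rule 1 Palatal Assibilation: no change — [safwovo]
  Rule 2 Pre-Liquid Lowering: no change — [safwovo]
  Rule 3 Medial Vowel Deletion: no change — [safwovo]
  Rule 4 Degemination: no change — [safwovo]
/segfurig/:
  Rule 1 Palatal Assibilation: no change — [segfurig]
  Rule 2 Pre-Liquid Lowering: [segfurig] → [segforig]
  Rule 3 Medial Vowel Deletion: [segforig] → [segforg]
  Rule 4 Degemination: no change — [segforg]
/kenippika/:
  Rule 1 Palatal Assibilation: no change — [kenippika]
  Rule 2 Pre-Liquid Lowering: no change — [kenippika]
  Rule 3 Medial Vowel Deletion: [kenippika] → [kenppka]
  Rule 4 Degemination: [kenppka] → [kenpka]

[safwovo], [segforg], [kenpka]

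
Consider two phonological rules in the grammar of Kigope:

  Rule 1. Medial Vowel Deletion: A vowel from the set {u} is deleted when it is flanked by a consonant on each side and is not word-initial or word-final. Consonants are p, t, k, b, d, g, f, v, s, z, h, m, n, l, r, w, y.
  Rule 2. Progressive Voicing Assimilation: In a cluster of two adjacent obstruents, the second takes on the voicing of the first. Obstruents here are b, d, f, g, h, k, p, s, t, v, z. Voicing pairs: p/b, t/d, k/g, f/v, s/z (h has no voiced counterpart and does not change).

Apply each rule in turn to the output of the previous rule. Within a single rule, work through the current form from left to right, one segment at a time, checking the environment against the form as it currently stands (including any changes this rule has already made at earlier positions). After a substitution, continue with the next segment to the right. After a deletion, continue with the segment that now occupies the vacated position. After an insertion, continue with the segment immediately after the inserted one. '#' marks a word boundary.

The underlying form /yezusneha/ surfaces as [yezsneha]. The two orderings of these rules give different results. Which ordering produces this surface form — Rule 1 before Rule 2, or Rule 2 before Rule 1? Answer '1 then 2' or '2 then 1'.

2 then 1

Order 1 then 2:
  1 Medial Vowel Deletion: [yezusneha] → [yezsneha]
  2 Progressive Voicing Assimilation: [yezsneha] → [yezzneha]
  result: [yezzneha]
Order 2 then 1:
  2 Progressive Voicing Assimilation: no change — [yezusneha]
  1 Medial Vowel Deletion: [yezusneha] → [yezsneha]
  result: [yezsneha]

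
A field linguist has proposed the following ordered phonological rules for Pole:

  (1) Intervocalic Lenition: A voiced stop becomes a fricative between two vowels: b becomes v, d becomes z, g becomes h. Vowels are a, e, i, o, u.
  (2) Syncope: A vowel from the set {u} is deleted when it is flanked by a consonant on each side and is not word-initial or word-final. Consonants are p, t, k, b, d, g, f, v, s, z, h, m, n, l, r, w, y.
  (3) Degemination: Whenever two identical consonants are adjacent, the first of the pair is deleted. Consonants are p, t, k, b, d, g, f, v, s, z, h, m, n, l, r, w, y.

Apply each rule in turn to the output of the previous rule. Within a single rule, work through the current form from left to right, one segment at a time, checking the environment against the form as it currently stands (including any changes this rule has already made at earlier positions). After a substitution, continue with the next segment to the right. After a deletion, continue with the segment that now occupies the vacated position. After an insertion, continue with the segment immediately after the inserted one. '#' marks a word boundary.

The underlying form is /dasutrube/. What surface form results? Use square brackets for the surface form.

(1) Intervocalic Lenition: [dasutrube] → [dasutruve]
(2) Syncope: [dasutruve] → [dastrve]
(3) Degemination: no change — [dastrve]

[dastrve]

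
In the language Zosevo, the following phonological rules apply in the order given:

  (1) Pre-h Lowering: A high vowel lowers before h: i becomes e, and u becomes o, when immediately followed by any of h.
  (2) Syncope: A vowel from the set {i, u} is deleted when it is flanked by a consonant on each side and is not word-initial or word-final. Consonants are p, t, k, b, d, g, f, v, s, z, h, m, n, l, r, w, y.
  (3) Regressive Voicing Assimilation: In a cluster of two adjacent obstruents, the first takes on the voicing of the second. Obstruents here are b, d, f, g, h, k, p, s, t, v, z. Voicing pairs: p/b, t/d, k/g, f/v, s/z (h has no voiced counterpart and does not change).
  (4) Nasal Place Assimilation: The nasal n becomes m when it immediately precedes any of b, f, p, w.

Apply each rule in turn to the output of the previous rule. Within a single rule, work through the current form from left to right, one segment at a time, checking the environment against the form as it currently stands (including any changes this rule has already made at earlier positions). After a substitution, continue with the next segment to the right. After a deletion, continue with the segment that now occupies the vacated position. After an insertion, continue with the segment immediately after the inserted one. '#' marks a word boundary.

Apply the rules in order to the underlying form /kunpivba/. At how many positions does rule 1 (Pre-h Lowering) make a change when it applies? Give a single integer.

(1) Pre-h Lowering: no change — [kunpivba]
(2) Syncope: [kunpivba] → [knpvba]
(3) Regressive Voicing Assimilation: [knpvba] → [knbvba]
(4) Nasal Place Assimilation: [knbvba] → [kmbvba]
Rule 1 changed 0 position(s).

0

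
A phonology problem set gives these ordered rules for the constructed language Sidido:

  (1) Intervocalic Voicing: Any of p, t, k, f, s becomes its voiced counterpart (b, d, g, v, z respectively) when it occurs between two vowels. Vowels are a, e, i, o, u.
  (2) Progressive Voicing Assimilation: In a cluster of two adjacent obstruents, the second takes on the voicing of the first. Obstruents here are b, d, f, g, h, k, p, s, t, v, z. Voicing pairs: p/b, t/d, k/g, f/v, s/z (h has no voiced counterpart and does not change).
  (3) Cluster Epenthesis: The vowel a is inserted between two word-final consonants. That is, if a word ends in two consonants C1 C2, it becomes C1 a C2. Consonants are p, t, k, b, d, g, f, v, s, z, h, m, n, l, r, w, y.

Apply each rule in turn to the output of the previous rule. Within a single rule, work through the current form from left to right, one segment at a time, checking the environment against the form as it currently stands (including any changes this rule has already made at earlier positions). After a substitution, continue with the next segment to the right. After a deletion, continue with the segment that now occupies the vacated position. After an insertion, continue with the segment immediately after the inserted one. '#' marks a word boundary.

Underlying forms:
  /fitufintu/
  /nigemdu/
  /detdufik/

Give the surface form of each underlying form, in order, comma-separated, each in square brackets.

/fitufintu/:
  (1) Intervocalic Voicing: [fitufintu] → [fiduvintu]
  (2) Progressive Voicing Assimilation: no change — [fiduvintu]
  (3) Cluster Epenthesis: no change — [fiduvintu]
/nigemdu/:
  (1) Intervocalic Voicing: no change — [nigemdu]
  (2) Progressive Voicing Assimilation: no change — [nigemdu]
  (3) Cluster Epenthesis: no change — [nigemdu]
/detdufik/:
  (1) Intervocalic Voicing: [detdufik] → [detduvik]
  (2) Progressive Voicing Assimilation: [detduvik] → [dettuvik]
  (3) Cluster Epenthesis: no change — [dettuvik]

[fiduvintu], [nigemdu], [dettuvik]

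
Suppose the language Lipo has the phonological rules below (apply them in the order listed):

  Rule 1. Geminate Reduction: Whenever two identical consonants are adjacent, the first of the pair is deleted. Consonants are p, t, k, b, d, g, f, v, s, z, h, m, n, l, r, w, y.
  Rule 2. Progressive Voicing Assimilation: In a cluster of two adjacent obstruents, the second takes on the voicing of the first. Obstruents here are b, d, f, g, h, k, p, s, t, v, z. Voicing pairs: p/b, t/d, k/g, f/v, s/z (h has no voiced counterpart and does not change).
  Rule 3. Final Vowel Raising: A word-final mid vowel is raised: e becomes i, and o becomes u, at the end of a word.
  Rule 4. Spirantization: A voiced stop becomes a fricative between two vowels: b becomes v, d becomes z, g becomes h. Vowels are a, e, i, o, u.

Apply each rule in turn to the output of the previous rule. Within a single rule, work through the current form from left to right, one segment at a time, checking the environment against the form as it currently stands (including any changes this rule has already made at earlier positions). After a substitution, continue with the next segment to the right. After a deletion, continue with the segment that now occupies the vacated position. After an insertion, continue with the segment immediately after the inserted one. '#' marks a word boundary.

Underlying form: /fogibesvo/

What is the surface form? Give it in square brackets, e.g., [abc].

Rule 1 Geminate Reduction: no change — [fogibesvo]
Rule 2 Progressive Voicing Assimilation: [fogibesvo] → [fogibesfo]
Rule 3 Final Vowel Raising: [fogibesfo] → [fogibesfu]
Rule 4 Spirantization: [fogibesfu] → [fohivesfu]

[fohivesfu]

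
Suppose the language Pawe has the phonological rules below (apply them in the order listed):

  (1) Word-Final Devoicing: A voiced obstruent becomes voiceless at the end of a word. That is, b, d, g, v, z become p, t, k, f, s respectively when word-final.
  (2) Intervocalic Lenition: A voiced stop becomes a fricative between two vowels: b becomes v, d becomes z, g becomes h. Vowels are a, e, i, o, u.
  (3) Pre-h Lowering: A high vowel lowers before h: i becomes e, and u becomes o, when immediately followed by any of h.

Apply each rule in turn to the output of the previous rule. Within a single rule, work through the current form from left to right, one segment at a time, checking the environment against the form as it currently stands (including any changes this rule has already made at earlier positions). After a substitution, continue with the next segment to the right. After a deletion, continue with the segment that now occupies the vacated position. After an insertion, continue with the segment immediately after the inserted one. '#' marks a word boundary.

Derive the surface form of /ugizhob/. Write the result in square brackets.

(1) Word-Final Devoicing: [ugizhob] → [ugizhop]
(2) Intervocalic Lenition: [ugizhop] → [uhizhop]
(3) Pre-h Lowering: [uhizhop] → [ohizhop]

[ohizhop]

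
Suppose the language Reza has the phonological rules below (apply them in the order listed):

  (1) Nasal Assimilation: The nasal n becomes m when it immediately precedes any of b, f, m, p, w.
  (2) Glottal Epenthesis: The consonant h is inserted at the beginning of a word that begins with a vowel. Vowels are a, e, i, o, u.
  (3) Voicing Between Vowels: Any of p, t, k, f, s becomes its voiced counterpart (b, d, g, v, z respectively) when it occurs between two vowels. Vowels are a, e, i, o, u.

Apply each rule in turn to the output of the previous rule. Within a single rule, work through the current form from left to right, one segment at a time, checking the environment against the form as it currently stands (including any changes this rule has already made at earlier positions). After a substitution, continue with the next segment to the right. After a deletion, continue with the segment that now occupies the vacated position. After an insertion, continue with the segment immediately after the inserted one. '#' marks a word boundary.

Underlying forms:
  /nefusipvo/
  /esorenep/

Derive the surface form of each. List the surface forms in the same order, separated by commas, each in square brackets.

[nevuzipvo], [hezorenep]

/nefusipvo/:
  (1) Nasal Assimilation: no change — [nefusipvo]
  (2) Glottal Epenthesis: no change — [nefusipvo]
  (3) Voicing Between Vowels: [nefusipvo] → [nevuzipvo]
/esorenep/:
  (1) Nasal Assimilation: no change — [esorenep]
  (2) Glottal Epenthesis: [esorenep] → [hesorenep]
  (3) Voicing Between Vowels: [hesorenep] → [hezorenep]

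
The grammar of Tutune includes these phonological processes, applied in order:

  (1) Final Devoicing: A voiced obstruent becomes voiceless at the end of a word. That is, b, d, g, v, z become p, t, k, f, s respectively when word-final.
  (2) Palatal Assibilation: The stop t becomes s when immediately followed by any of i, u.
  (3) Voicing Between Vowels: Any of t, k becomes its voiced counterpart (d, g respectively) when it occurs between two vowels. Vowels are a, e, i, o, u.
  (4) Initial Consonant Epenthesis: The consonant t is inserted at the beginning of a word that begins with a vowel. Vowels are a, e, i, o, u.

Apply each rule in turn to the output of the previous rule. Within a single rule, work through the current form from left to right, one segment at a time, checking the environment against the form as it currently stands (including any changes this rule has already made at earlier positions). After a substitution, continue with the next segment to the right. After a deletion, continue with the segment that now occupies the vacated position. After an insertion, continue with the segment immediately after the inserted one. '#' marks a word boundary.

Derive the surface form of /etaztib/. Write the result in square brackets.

(1) Final Devoicing: [etaztib] → [etaztip]
(2) Palatal Assibilation: [etaztip] → [etazsip]
(3) Voicing Between Vowels: [etazsip] → [edazsip]
(4) Initial Consonant Epenthesis: [edazsip] → [tedazsip]

[tedazsip]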